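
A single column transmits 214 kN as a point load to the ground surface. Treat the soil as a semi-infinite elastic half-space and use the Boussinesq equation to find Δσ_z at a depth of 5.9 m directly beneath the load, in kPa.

Δσ_z ≈ 2.94 kPa

Boussinesq vertical stress below a point load on an elastic half-space:
Δσ_z = 3P/(2πz²) · [1 + (r/z)²]^(−5/2)
r/z = 0/5.9 = 0; [1+(r/z)²]^(−5/2) = 1.
Δσ_z = 3×214/(2π×5.9²) × 1 = 2.9353 × 1 = 2.935 kPa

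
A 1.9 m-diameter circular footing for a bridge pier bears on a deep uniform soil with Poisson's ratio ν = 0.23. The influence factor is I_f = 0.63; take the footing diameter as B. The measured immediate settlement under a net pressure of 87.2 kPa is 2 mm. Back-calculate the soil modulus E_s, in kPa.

E_s ≈ 49400 kPa

S_e = q·B·(1−ν²)/E_s · I_f  ⇒  E_s = q·B·(1−ν²)·I_f / S_e.
E_s = 87.2 × 1.9 × 0.9471 × 0.63 / 0.002 = 49430 kPa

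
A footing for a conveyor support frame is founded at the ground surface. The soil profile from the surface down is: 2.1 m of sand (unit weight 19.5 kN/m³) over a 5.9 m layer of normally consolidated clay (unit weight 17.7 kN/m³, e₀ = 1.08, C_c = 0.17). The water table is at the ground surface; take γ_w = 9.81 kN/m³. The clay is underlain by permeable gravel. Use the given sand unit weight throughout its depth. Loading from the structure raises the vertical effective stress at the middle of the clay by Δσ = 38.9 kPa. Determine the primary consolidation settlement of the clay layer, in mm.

Mid-depth of clay below the ground surface: z = 2.1 + 5.9/2 = 5.05 m.
Total vertical stress at mid-clay: σ_v = 19.5×2.1 + 17.7×2.95 = 93.165 kPa.
Pore pressure: u = 9.81×(5.05 − 0) = 49.541 kPa.
Initial effective stress: σ'_0 = σ_v − u = 93.165 − 49.541 = 43.624 kPa.
Final effective stress: σ'_f = σ'_0 + Δσ = 43.624 + 38.9 = 82.524 kPa.
Normally consolidated clay, so the full stress increment lies on the virgin compression line:
S_c = C_c·H/(1+e₀)·log₁₀(σ'_f/σ'_0) = 0.17×5.9/(1+1.08)×log₁₀(82.524/43.624)
    = 0.48221 × 0.27685 = 0.1335 m

S_c ≈ 133 mm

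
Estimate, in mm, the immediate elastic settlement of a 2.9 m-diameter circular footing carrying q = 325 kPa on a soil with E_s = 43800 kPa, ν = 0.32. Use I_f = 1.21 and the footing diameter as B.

S_e ≈ 23.4 mm

Immediate (elastic) settlement: S_e = q·B·(1−ν²)/E_s · I_f.
S_e = 325 × 2.9 × (1 − 0.32²) / 43800 × 1.21
    = 325 × 2.9 × 0.8976 / 43800 × 1.21
    = 0.02337 m = 23.37 mm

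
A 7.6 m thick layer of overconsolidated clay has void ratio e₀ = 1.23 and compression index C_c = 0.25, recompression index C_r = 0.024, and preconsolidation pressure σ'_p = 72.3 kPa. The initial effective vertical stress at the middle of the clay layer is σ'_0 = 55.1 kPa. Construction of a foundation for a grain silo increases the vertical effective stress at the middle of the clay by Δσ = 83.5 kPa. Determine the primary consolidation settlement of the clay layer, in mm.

S_c ≈ 250 mm

Final effective stress: σ'_f = 55.1 + 83.5 = 138.6 kPa.
σ'_f = 138.6 > σ'_p = 72.3 kPa, so the stress path crosses the preconsolidation pressure — recompression up to σ'_p, then virgin compression beyond:
S_c = H/(1+e₀)·[C_r·log₁₀(σ'_p/σ'_0) + C_c·log₁₀(σ'_f/σ'_p)]
    = 7.6/2.23 × [0.024×log₁₀(72.3/55.1) + 0.25×log₁₀(138.6/72.3)]
    = 3.4081 × [0.0028317 + 0.070656] = 0.2505 m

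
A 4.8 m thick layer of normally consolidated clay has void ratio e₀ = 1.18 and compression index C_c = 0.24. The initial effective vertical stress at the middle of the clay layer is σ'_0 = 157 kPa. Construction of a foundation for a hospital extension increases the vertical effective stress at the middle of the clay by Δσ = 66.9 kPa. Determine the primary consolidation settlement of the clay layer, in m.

S_c ≈ 0.0815 m

Final effective stress: σ'_f = σ'_0 + Δσ = 157 + 66.9 = 223.9 kPa.
Normally consolidated clay, so the full stress increment lies on the virgin compression line:
S_c = C_c·H/(1+e₀)·log₁₀(σ'_f/σ'_0) = 0.24×4.8/(1+1.18)×log₁₀(223.9/157)
    = 0.52844 × 0.15415 = 0.08146 m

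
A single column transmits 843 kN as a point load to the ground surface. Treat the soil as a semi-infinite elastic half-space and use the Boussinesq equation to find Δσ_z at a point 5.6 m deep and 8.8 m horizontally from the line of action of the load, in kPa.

Boussinesq vertical stress below a point load on an elastic half-space:
Δσ_z = 3P/(2πz²) · [1 + (r/z)²]^(−5/2)
r/z = 8.8/5.6 = 1.5714; [1+(r/z)²]^(−5/2) = 0.044603.
Δσ_z = 3×843/(2π×5.6²) × 0.044603 = 12.835 × 0.044603 = 0.5725 kPa

Δσ_z ≈ 0.572 kPa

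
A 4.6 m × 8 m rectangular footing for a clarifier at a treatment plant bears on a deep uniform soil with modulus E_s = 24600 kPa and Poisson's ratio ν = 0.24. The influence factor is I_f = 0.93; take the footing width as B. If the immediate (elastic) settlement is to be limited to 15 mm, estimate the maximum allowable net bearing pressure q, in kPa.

S_e = q·B·(1−ν²)/E_s · I_f  ⇒  q = S_e·E_s / (B·(1−ν²)·I_f).
q = 0.015 × 24600 / (4.6 × 0.9424 × 0.93) = 91.53 kPa

q ≈ 91.5 kPa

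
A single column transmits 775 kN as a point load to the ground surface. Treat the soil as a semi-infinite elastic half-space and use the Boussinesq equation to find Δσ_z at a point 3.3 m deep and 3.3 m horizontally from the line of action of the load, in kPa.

Δσ_z ≈ 6.01 kPa

Boussinesq vertical stress below a point load on an elastic half-space:
Δσ_z = 3P/(2πz²) · [1 + (r/z)²]^(−5/2)
r/z = 3.3/3.3 = 1; [1+(r/z)²]^(−5/2) = 0.17678.
Δσ_z = 3×775/(2π×3.3²) × 0.17678 = 33.979 × 0.17678 = 6.007 kPa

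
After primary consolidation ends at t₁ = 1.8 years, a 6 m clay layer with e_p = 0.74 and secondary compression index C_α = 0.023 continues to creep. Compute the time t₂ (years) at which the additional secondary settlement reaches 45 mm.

t₂ ≈ 6.65 years

S_s = C_α·H/(1+e_p)·log₁₀(t₂/t₁) ⇒ log₁₀(t₂/t₁) = S_s·(1+e_p)/(C_α·H).
log₁₀(t₂/t₁) = 0.045 × (1+0.74) / (0.023×6) = 0.5674
t₂ = t₁ × 10^0.5674 = 1.8 × 3.693 = 6.648 years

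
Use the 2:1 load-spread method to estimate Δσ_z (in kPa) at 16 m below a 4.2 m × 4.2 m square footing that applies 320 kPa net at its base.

Δσ_z ≈ 13.8 kPa

By the 2:1 method the load spreads at 1 horizontal : 2 vertical, so at depth z the loaded area has grown by z in each plan dimension:
Δσ = qBL/((B+z)(L+z)) = 320×4.2×4.2/((4.2+16)(4.2+16)) = 13.834 kPa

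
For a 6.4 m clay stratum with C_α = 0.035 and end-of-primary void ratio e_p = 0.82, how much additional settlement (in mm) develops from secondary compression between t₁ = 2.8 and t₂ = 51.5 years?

S_s ≈ 156 mm

Secondary compression: S_s = C_α·H/(1+e_p)·log₁₀(t₂/t₁)
S_s = 0.035×6.4/(1+0.82)×log₁₀(51.5/2.8)
    = 0.1231 × 1.265 = 0.1556 m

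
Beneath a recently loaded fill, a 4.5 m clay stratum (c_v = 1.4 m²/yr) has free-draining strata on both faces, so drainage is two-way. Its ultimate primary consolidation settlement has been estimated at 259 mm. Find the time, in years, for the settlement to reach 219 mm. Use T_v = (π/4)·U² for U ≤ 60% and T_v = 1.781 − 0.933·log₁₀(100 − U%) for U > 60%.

t ≈ 2.43 years

Drainage path length: H_d = H/2 = 2.25 m (double drainage).
U = S(t)/S_ult = 219/259 = 0.8456.
U > 60%: T_v = 1.781 − 0.933·log₁₀(100 − 84.556) = 0.67189.
t = T_v·H_d²/c_v = 0.67189×2.25²/1.4 = 2.43 years.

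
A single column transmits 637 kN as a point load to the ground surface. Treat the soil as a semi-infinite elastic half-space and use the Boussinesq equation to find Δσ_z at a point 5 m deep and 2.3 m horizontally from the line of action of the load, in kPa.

Δσ_z ≈ 7.53 kPa

Boussinesq vertical stress below a point load on an elastic half-space:
Δσ_z = 3P/(2πz²) · [1 + (r/z)²]^(−5/2)
r/z = 2.3/5 = 0.46; [1+(r/z)²]^(−5/2) = 0.61887.
Δσ_z = 3×637/(2π×5²) × 0.61887 = 12.166 × 0.61887 = 7.529 kPa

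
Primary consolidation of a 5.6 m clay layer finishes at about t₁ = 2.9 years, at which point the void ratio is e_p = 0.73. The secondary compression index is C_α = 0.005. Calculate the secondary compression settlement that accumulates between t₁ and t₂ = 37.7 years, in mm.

Secondary compression: S_s = C_α·H/(1+e_p)·log₁₀(t₂/t₁)
S_s = 0.005×5.6/(1+0.73)×log₁₀(37.7/2.9)
    = 0.01618 × 1.114 = 0.01803 m

S_s ≈ 18 mm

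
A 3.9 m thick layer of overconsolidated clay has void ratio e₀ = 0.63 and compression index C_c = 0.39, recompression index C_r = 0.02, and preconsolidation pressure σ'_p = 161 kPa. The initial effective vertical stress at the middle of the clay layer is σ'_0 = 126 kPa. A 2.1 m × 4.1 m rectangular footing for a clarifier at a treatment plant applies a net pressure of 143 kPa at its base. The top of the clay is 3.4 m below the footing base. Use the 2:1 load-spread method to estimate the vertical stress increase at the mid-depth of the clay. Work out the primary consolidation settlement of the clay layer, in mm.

Mid-depth of clay below the footing base: z = 3.4 + 3.9/2 = 5.35 m.
Stress increase at mid-clay by the 2:1 spreading method:
Δσ = qBL/((B+z)(L+z)) = 143×2.1×4.1/((2.1+5.35)(4.1+5.35)) = 17.488 kPa
Final effective stress: σ'_f = 126 + 17.488 = 143.49 kPa.
σ'_f = 143.49 ≤ σ'_p = 161 kPa, so the clay remains overconsolidated and only the recompression index applies:
S_c = C_r·H/(1+e₀)·log₁₀(σ'_f/σ'_0) = 0.02×3.9/1.63×log₁₀(143.49/126)
    = 0.047852 × 0.056451 = 0.002701 m

S_c ≈ 2.7 mm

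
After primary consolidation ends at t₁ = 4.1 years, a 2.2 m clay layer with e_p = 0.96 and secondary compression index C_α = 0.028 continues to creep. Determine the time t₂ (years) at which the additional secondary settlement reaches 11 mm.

S_s = C_α·H/(1+e_p)·log₁₀(t₂/t₁) ⇒ log₁₀(t₂/t₁) = S_s·(1+e_p)/(C_α·H).
log₁₀(t₂/t₁) = 0.011 × (1+0.96) / (0.028×2.2) = 0.35
t₂ = t₁ × 10^0.35 = 4.1 × 2.239 = 9.179 years

t₂ ≈ 9.18 years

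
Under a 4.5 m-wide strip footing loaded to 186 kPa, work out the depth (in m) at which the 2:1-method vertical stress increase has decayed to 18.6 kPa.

z ≈ 40.5 m

2:1 spreading — at depth z the loaded area has grown by z in each plan dimension:
qB/(B+z) = Δσ_z ⇒ z = qB/Δσ_z − B = 186×4.5/18.6 − 4.5 = 40.5 m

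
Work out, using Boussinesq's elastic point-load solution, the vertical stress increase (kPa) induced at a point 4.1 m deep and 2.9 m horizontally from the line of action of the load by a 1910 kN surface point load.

Δσ_z ≈ 19.7 kPa

Boussinesq vertical stress below a point load on an elastic half-space:
Δσ_z = 3P/(2πz²) · [1 + (r/z)²]^(−5/2)
r/z = 2.9/4.1 = 0.70732; [1+(r/z)²]^(−5/2) = 0.36271.
Δσ_z = 3×1910/(2π×4.1²) × 0.36271 = 54.251 × 0.36271 = 19.68 kPa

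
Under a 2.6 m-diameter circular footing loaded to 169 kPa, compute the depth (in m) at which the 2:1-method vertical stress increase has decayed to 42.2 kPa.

2:1 spreading — at depth z the loaded area has grown by z in each plan dimension:
qD²/(D+z)² = Δσ_z ⇒ z = D(√(q/Δσ_z) − 1) = 2.6×(√(169/42.2) − 1) = 2.603 m

z ≈ 2.6 m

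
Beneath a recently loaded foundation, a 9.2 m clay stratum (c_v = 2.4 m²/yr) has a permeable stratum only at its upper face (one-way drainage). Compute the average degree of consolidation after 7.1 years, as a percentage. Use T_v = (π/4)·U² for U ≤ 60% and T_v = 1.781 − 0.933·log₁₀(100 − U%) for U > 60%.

U ≈ 50.6 %

Drainage path length: H_d = H = 9.2 m (single drainage).
T_v = c_v·t/H_d² = 2.4×7.1/9.2² = 0.20132.
T_v = 0.20132 corresponds to the U ≤ 60% branch:
U = √(4T_v/π) = 0.5063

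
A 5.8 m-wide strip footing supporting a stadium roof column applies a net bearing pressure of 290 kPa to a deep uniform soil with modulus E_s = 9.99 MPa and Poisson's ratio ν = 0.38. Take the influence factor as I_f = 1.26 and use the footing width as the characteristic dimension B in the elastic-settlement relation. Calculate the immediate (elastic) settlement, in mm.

S_e ≈ 182 mm

Immediate (elastic) settlement: S_e = q·B·(1−ν²)/E_s · I_f.
E_s = 9.99 MPa = 9990 kPa.
S_e = 290 × 5.8 × (1 − 0.38²) / 9990 × 1.26
    = 290 × 5.8 × 0.8556 / 9990 × 1.26
    = 0.1815 m = 181.5 mm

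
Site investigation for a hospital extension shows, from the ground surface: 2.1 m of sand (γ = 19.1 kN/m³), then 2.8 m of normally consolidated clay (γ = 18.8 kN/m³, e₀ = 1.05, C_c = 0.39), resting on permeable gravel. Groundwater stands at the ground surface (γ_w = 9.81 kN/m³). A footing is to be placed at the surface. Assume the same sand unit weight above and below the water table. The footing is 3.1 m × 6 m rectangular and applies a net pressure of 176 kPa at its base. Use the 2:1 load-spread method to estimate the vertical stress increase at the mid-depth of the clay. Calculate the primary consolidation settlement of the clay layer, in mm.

S_c ≈ 223 mm

Mid-depth of clay below the ground surface: z = 2.1 + 2.8/2 = 3.5 m.
Total vertical stress at mid-clay: σ_v = 19.1×2.1 + 18.8×1.4 = 66.43 kPa.
Pore pressure: u = 9.81×(3.5 − 0) = 34.335 kPa.
Initial effective stress: σ'_0 = σ_v − u = 66.43 − 34.335 = 32.095 kPa.
Stress increase at mid-clay by the 2:1 spreading method:
Δσ = qBL/((B+z)(L+z)) = 176×3.1×6/((3.1+3.5)(6+3.5)) = 52.211 kPa
Final effective stress: σ'_f = σ'_0 + Δσ = 32.095 + 52.211 = 84.306 kPa.
Normally consolidated clay, so the full stress increment lies on the virgin compression line:
S_c = C_c·H/(1+e₀)·log₁₀(σ'_f/σ'_0) = 0.39×2.8/(1+1.05)×log₁₀(84.306/32.095)
    = 0.53268 × 0.41942 = 0.2234 m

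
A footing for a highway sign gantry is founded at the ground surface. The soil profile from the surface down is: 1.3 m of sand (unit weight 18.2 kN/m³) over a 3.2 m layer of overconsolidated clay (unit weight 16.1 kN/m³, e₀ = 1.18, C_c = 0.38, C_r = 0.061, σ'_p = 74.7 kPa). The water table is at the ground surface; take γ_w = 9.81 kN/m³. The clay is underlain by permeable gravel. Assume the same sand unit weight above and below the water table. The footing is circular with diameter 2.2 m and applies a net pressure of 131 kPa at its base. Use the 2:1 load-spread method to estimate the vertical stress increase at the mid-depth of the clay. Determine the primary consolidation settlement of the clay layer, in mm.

S_c ≈ 30 mm

Mid-depth of clay below the ground surface: z = 1.3 + 3.2/2 = 2.9 m.
Total vertical stress at mid-clay: σ_v = 18.2×1.3 + 16.1×1.6 = 49.42 kPa.
Pore pressure: u = 9.81×(2.9 − 0) = 28.449 kPa.
Initial effective stress: σ'_0 = σ_v − u = 49.42 − 28.449 = 20.971 kPa.
Stress increase at mid-clay by the 2:1 spreading method:
Δσ ≈ qD²/(D+z)² = 131×2.2²/(2.2+2.9)² = 24.377 kPa
Final effective stress: σ'_f = 20.971 + 24.377 = 45.348 kPa.
σ'_f = 45.348 ≤ σ'_p = 74.7 kPa, so the clay remains overconsolidated and only the recompression index applies:
S_c = C_r·H/(1+e₀)·log₁₀(σ'_f/σ'_0) = 0.061×3.2/2.18×log₁₀(45.348/20.971)
    = 0.089542 × 0.33494 = 0.02999 m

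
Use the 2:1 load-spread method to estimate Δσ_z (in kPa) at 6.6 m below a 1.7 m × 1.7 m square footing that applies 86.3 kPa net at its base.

Δσ_z ≈ 3.62 kPa

By the 2:1 method the load spreads at 1 horizontal : 2 vertical, so at depth z the loaded area has grown by z in each plan dimension:
Δσ = qBL/((B+z)(L+z)) = 86.3×1.7×1.7/((1.7+6.6)(1.7+6.6)) = 3.6204 kPa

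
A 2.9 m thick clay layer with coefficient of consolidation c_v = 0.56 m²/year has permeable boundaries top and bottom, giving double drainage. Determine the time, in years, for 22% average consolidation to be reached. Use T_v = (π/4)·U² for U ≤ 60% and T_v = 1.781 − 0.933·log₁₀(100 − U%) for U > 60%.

Drainage path length: H_d = H/2 = 1.45 m (double drainage).
U ≤ 60%: T_v = (π/4)·U² = (π/4)×0.22² = 0.038013.
t = T_v·H_d²/c_v = 0.038013×1.45²/0.56 = 0.1427 years.

t ≈ 0.143 years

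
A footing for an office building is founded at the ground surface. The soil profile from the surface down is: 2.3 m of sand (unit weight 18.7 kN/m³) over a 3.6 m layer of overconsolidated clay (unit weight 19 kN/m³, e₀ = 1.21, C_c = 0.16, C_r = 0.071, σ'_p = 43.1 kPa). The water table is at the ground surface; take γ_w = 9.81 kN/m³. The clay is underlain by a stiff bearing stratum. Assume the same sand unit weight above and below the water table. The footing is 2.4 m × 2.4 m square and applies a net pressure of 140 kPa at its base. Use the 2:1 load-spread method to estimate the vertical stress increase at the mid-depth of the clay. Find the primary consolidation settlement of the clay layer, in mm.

Mid-depth of clay below the ground surface: z = 2.3 + 3.6/2 = 4.1 m.
Total vertical stress at mid-clay: σ_v = 18.7×2.3 + 19×1.8 = 77.21 kPa.
Pore pressure: u = 9.81×(4.1 − 0) = 40.221 kPa.
Initial effective stress: σ'_0 = σ_v − u = 77.21 − 40.221 = 36.989 kPa.
Stress increase at mid-clay by the 2:1 spreading method:
Δσ = qBL/((B+z)(L+z)) = 140×2.4×2.4/((2.4+4.1)(2.4+4.1)) = 19.086 kPa
Final effective stress: σ'_f = 36.989 + 19.086 = 56.075 kPa.
σ'_f = 56.075 > σ'_p = 43.1 kPa, so the stress path crosses the preconsolidation pressure — recompression up to σ'_p, then virgin compression beyond:
S_c = H/(1+e₀)·[C_r·log₁₀(σ'_p/σ'_0) + C_c·log₁₀(σ'_f/σ'_p)]
    = 3.6/2.21 × [0.071×log₁₀(43.1/36.989) + 0.16×log₁₀(56.075/43.1)]
    = 1.629 × [0.0047147 + 0.018287] = 0.03747 m

S_c ≈ 37.5 mm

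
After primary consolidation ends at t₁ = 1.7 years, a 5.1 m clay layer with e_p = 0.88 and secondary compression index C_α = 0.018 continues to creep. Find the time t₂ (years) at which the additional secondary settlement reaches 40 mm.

t₂ ≈ 11.2 years

S_s = C_α·H/(1+e_p)·log₁₀(t₂/t₁) ⇒ log₁₀(t₂/t₁) = S_s·(1+e_p)/(C_α·H).
log₁₀(t₂/t₁) = 0.04 × (1+0.88) / (0.018×5.1) = 0.8192
t₂ = t₁ × 10^0.8192 = 1.7 × 6.594 = 11.21 years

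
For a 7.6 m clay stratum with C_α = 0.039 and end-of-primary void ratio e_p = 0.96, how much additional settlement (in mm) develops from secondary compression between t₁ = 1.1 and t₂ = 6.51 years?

Secondary compression: S_s = C_α·H/(1+e_p)·log₁₀(t₂/t₁)
S_s = 0.039×7.6/(1+0.96)×log₁₀(6.51/1.1)
    = 0.1512 × 0.7722 = 0.1168 m

S_s ≈ 117 mm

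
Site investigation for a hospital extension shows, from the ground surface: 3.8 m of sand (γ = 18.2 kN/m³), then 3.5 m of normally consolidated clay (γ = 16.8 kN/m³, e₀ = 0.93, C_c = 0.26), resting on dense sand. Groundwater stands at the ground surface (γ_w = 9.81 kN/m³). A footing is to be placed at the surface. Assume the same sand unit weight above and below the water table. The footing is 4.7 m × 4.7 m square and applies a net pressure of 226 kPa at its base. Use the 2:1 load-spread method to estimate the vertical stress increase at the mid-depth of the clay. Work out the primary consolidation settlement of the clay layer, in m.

S_c ≈ 0.15 m

Mid-depth of clay below the ground surface: z = 3.8 + 3.5/2 = 5.55 m.
Total vertical stress at mid-clay: σ_v = 18.2×3.8 + 16.8×1.75 = 98.56 kPa.
Pore pressure: u = 9.81×(5.55 − 0) = 54.446 kPa.
Initial effective stress: σ'_0 = σ_v − u = 98.56 − 54.446 = 44.114 kPa.
Stress increase at mid-clay by the 2:1 spreading method:
Δσ = qBL/((B+z)(L+z)) = 226×4.7×4.7/((4.7+5.55)(4.7+5.55)) = 47.518 kPa
Final effective stress: σ'_f = σ'_0 + Δσ = 44.114 + 47.518 = 91.632 kPa.
Normally consolidated clay, so the full stress increment lies on the virgin compression line:
S_c = C_c·H/(1+e₀)·log₁₀(σ'_f/σ'_0) = 0.26×3.5/(1+0.93)×log₁₀(91.632/44.114)
    = 0.4715 × 0.31747 = 0.1497 m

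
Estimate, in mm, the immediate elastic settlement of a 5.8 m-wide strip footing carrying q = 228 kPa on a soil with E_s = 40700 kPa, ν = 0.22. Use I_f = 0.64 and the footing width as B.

S_e ≈ 19.8 mm

Immediate (elastic) settlement: S_e = q·B·(1−ν²)/E_s · I_f.
S_e = 228 × 5.8 × (1 − 0.22²) / 40700 × 0.64
    = 228 × 5.8 × 0.9516 / 40700 × 0.64
    = 0.01979 m = 19.79 mm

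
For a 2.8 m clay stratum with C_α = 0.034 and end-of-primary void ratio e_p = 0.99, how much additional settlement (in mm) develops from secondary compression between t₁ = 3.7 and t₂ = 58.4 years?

Secondary compression: S_s = C_α·H/(1+e_p)·log₁₀(t₂/t₁)
S_s = 0.034×2.8/(1+0.99)×log₁₀(58.4/3.7)
    = 0.04784 × 1.198 = 0.05732 m

S_s ≈ 57.3 mm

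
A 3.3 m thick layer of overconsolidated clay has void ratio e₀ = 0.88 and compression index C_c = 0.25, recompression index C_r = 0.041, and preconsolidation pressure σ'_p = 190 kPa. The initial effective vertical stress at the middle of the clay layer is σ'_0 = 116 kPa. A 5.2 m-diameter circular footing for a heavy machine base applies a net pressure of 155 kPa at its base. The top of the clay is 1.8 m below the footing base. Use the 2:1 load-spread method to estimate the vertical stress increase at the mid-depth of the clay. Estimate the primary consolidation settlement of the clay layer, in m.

S_c ≈ 0.0123 m

Mid-depth of clay below the footing base: z = 1.8 + 3.3/2 = 3.45 m.
Stress increase at mid-clay by the 2:1 spreading method:
Δσ ≈ qD²/(D+z)² = 155×5.2²/(5.2+3.45)² = 56.015 kPa
Final effective stress: σ'_f = 116 + 56.015 = 172.01 kPa.
σ'_f = 172.01 ≤ σ'_p = 190 kPa, so the clay remains overconsolidated and only the recompression index applies:
S_c = C_r·H/(1+e₀)·log₁₀(σ'_f/σ'_0) = 0.041×3.3/1.88×log₁₀(172.01/116)
    = 0.071967 × 0.1711 = 0.01231 m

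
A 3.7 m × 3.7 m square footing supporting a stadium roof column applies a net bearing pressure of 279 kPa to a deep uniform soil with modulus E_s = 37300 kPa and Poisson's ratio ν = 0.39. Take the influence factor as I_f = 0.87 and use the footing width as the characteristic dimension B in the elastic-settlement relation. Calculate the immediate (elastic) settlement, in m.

S_e ≈ 0.0204 m

Immediate (elastic) settlement: S_e = q·B·(1−ν²)/E_s · I_f.
S_e = 279 × 3.7 × (1 − 0.39²) / 37300 × 0.87
    = 279 × 3.7 × 0.8479 / 37300 × 0.87
    = 0.02042 m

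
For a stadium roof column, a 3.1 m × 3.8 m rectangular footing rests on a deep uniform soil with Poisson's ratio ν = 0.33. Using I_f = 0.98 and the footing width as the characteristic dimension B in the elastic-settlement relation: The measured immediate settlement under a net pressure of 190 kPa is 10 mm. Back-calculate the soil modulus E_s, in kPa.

E_s ≈ 51400 kPa

S_e = q·B·(1−ν²)/E_s · I_f  ⇒  E_s = q·B·(1−ν²)·I_f / S_e.
E_s = 190 × 3.1 × 0.8911 × 0.98 / 0.01 = 51440 kPa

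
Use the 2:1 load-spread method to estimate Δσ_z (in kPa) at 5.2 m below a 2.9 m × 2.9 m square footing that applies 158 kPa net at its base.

By the 2:1 method the load spreads at 1 horizontal : 2 vertical, so at depth z the loaded area has grown by z in each plan dimension:
Δσ = qBL/((B+z)(L+z)) = 158×2.9×2.9/((2.9+5.2)(2.9+5.2)) = 20.253 kPa

Δσ_z ≈ 20.3 kPa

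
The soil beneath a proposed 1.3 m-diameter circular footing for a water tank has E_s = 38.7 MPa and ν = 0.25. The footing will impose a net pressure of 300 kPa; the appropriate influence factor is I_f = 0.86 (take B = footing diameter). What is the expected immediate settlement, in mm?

S_e ≈ 8.12 mm

Immediate (elastic) settlement: S_e = q·B·(1−ν²)/E_s · I_f.
E_s = 38.7 MPa = 38700 kPa.
S_e = 300 × 1.3 × (1 − 0.25²) / 38700 × 0.86
    = 300 × 1.3 × 0.9375 / 38700 × 0.86
    = 0.008125 m = 8.125 mm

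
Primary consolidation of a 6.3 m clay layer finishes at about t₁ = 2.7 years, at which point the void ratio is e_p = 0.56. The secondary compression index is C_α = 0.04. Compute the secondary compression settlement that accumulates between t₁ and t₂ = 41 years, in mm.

S_s ≈ 191 mm

Secondary compression: S_s = C_α·H/(1+e_p)·log₁₀(t₂/t₁)
S_s = 0.04×6.3/(1+0.56)×log₁₀(41/2.7)
    = 0.1615 × 1.181 = 0.1908 m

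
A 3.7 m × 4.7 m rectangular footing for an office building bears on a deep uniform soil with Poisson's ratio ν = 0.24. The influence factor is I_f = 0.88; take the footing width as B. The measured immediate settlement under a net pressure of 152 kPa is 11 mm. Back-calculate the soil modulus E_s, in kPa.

E_s ≈ 42400 kPa

S_e = q·B·(1−ν²)/E_s · I_f  ⇒  E_s = q·B·(1−ν²)·I_f / S_e.
E_s = 152 × 3.7 × 0.9424 × 0.88 / 0.011 = 42400 kPa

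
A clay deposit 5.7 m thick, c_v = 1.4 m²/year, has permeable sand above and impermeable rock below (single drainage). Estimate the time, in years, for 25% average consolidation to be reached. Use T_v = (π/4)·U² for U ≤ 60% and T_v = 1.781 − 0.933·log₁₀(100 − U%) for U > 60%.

t ≈ 1.14 years

Drainage path length: H_d = H = 5.7 m (single drainage).
U ≤ 60%: T_v = (π/4)·U² = (π/4)×0.25² = 0.049087.
t = T_v·H_d²/c_v = 0.049087×5.7²/1.4 = 1.139 years.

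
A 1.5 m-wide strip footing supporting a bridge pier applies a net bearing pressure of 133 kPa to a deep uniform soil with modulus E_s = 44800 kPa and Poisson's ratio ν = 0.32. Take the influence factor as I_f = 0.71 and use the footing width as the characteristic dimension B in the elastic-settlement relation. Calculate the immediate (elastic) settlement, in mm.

Immediate (elastic) settlement: S_e = q·B·(1−ν²)/E_s · I_f.
S_e = 133 × 1.5 × (1 − 0.32²) / 44800 × 0.71
    = 133 × 1.5 × 0.8976 / 44800 × 0.71
    = 0.002838 m = 2.838 mm

S_e ≈ 2.84 mm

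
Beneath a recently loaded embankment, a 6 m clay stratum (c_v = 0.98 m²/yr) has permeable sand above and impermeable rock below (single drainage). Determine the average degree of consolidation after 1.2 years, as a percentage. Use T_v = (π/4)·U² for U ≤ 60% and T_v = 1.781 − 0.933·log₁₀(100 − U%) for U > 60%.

U ≈ 20.4 %

Drainage path length: H_d = H = 6 m (single drainage).
T_v = c_v·t/H_d² = 0.98×1.2/6² = 0.032667.
T_v = 0.032667 corresponds to the U ≤ 60% branch:
U = √(4T_v/π) = 0.2039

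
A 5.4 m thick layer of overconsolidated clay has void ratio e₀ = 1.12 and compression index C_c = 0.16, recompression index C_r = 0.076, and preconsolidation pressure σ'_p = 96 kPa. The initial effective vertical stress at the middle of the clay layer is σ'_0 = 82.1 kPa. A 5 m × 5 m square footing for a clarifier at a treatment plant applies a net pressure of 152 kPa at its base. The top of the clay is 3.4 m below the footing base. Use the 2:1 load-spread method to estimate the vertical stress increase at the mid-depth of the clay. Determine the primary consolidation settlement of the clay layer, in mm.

Mid-depth of clay below the footing base: z = 3.4 + 5.4/2 = 6.1 m.
Stress increase at mid-clay by the 2:1 spreading method:
Δσ = qBL/((B+z)(L+z)) = 152×5×5/((5+6.1)(5+6.1)) = 30.842 kPa
Final effective stress: σ'_f = 82.1 + 30.842 = 112.94 kPa.
σ'_f = 112.94 > σ'_p = 96 kPa, so the stress path crosses the preconsolidation pressure — recompression up to σ'_p, then virgin compression beyond:
S_c = H/(1+e₀)·[C_r·log₁₀(σ'_p/σ'_0) + C_c·log₁₀(σ'_f/σ'_p)]
    = 5.4/2.12 × [0.076×log₁₀(96/82.1) + 0.16×log₁₀(112.94/96)]
    = 2.5472 × [0.0051625 + 0.011292] = 0.04191 m

S_c ≈ 41.9 mm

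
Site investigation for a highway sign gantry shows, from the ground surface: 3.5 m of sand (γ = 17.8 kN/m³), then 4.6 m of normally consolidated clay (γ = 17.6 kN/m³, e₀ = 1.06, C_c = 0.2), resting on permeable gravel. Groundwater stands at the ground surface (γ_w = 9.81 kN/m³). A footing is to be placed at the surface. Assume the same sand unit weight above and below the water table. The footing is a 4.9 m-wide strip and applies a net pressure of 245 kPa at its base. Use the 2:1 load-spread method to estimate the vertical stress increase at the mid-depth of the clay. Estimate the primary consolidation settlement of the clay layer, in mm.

S_c ≈ 240 mm

Mid-depth of clay below the ground surface: z = 3.5 + 4.6/2 = 5.8 m.
Total vertical stress at mid-clay: σ_v = 17.8×3.5 + 17.6×2.3 = 102.78 kPa.
Pore pressure: u = 9.81×(5.8 − 0) = 56.898 kPa.
Initial effective stress: σ'_0 = σ_v − u = 102.78 − 56.898 = 45.882 kPa.
Stress increase at mid-clay by the 2:1 spreading method:
Δσ = qB/(B+z) = 245×4.9/(4.9+5.8) = 112.2 kPa
Final effective stress: σ'_f = σ'_0 + Δσ = 45.882 + 112.2 = 158.08 kPa.
Normally consolidated clay, so the full stress increment lies on the virgin compression line:
S_c = C_c·H/(1+e₀)·log₁₀(σ'_f/σ'_0) = 0.2×4.6/(1+1.06)×log₁₀(158.08/45.882)
    = 0.4466 × 0.53723 = 0.2399 m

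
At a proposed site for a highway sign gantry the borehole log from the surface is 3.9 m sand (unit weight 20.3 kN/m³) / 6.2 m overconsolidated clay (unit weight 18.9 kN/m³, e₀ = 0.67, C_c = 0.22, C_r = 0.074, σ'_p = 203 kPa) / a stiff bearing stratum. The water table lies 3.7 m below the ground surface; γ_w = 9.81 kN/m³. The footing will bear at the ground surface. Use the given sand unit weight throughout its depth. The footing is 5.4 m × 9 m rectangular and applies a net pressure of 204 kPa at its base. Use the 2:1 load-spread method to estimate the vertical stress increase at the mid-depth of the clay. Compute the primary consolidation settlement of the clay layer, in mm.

Mid-depth of clay below the ground surface: z = 3.9 + 6.2/2 = 7 m.
Total vertical stress at mid-clay: σ_v = 20.3×3.9 + 18.9×3.1 = 137.76 kPa.
Pore pressure: u = 9.81×(7 − 3.7) = 32.373 kPa.
Initial effective stress: σ'_0 = σ_v − u = 137.76 − 32.373 = 105.39 kPa.
Stress increase at mid-clay by the 2:1 spreading method:
Δσ = qBL/((B+z)(L+z)) = 204×5.4×9/((5.4+7)(9+7)) = 49.972 kPa
Final effective stress: σ'_f = 105.39 + 49.972 = 155.36 kPa.
σ'_f = 155.36 ≤ σ'_p = 203 kPa, so the clay remains overconsolidated and only the recompression index applies:
S_c = C_r·H/(1+e₀)·log₁₀(σ'_f/σ'_0) = 0.074×6.2/1.67×log₁₀(155.36/105.39)
    = 0.27473 × 0.16854 = 0.0463 m

S_c ≈ 46.3 mm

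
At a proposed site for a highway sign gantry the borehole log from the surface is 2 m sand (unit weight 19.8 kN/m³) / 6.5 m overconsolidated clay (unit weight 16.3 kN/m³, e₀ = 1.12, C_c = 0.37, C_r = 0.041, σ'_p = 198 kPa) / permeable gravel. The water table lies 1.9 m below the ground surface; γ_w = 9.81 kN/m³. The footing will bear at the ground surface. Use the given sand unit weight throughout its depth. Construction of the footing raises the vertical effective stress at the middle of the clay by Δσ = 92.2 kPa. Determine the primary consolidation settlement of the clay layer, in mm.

Mid-depth of clay below the ground surface: z = 2 + 6.5/2 = 5.25 m.
Total vertical stress at mid-clay: σ_v = 19.8×2 + 16.3×3.25 = 92.575 kPa.
Pore pressure: u = 9.81×(5.25 − 1.9) = 32.864 kPa.
Initial effective stress: σ'_0 = σ_v − u = 92.575 − 32.864 = 59.711 kPa.
Final effective stress: σ'_f = 59.711 + 92.2 = 151.91 kPa.
σ'_f = 151.91 ≤ σ'_p = 198 kPa, so the clay remains overconsolidated and only the recompression index applies:
S_c = C_r·H/(1+e₀)·log₁₀(σ'_f/σ'_0) = 0.041×6.5/2.12×log₁₀(151.91/59.711)
    = 0.12571 × 0.40553 = 0.05098 m

S_c ≈ 51 mm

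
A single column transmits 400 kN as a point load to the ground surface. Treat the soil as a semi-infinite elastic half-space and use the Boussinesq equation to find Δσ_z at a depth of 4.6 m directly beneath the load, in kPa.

Boussinesq vertical stress below a point load on an elastic half-space:
Δσ_z = 3P/(2πz²) · [1 + (r/z)²]^(−5/2)
r/z = 0/4.6 = 0; [1+(r/z)²]^(−5/2) = 1.
Δσ_z = 3×400/(2π×4.6²) × 1 = 9.0258 × 1 = 9.026 kPa

Δσ_z ≈ 9.03 kPa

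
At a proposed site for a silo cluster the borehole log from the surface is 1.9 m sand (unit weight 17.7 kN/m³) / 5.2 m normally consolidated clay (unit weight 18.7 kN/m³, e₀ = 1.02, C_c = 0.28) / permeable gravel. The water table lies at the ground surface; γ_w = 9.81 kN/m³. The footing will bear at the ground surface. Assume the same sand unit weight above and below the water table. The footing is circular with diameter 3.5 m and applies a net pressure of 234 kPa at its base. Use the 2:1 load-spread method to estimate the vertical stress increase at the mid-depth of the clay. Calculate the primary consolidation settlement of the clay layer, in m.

S_c ≈ 0.243 m

Mid-depth of clay below the ground surface: z = 1.9 + 5.2/2 = 4.5 m.
Total vertical stress at mid-clay: σ_v = 17.7×1.9 + 18.7×2.6 = 82.25 kPa.
Pore pressure: u = 9.81×(4.5 − 0) = 44.145 kPa.
Initial effective stress: σ'_0 = σ_v − u = 82.25 − 44.145 = 38.105 kPa.
Stress increase at mid-clay by the 2:1 spreading method:
Δσ ≈ qD²/(D+z)² = 234×3.5²/(3.5+4.5)² = 44.789 kPa
Final effective stress: σ'_f = σ'_0 + Δσ = 38.105 + 44.789 = 82.894 kPa.
Normally consolidated clay, so the full stress increment lies on the virgin compression line:
S_c = C_c·H/(1+e₀)·log₁₀(σ'_f/σ'_0) = 0.28×5.2/(1+1.02)×log₁₀(82.894/38.105)
    = 0.72079 × 0.33754 = 0.2433 m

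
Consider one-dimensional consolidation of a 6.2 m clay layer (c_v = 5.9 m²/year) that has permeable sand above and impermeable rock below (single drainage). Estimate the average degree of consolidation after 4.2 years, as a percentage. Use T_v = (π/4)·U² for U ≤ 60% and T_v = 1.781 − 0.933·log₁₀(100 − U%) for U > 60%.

Drainage path length: H_d = H = 6.2 m (single drainage).
T_v = c_v·t/H_d² = 5.9×4.2/6.2² = 0.64464.
T_v = 0.64464 corresponds to the U > 60% branch:
U = 1 − 10^((1.781 − T_v)/0.933)/100 = 0.8348

U ≈ 83.5 %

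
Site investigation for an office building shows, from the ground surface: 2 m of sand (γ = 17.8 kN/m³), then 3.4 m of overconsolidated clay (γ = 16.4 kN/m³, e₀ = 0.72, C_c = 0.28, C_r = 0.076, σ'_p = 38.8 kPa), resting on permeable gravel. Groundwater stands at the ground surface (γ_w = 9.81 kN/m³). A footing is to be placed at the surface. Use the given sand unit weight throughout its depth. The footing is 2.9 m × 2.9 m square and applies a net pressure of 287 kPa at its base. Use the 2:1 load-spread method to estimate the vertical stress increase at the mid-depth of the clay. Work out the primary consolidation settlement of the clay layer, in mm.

Mid-depth of clay below the ground surface: z = 2 + 3.4/2 = 3.7 m.
Total vertical stress at mid-clay: σ_v = 17.8×2 + 16.4×1.7 = 63.48 kPa.
Pore pressure: u = 9.81×(3.7 − 0) = 36.297 kPa.
Initial effective stress: σ'_0 = σ_v − u = 63.48 − 36.297 = 27.183 kPa.
Stress increase at mid-clay by the 2:1 spreading method:
Δσ = qBL/((B+z)(L+z)) = 287×2.9×2.9/((2.9+3.7)(2.9+3.7)) = 55.41 kPa
Final effective stress: σ'_f = 27.183 + 55.41 = 82.593 kPa.
σ'_f = 82.593 > σ'_p = 38.8 kPa, so the stress path crosses the preconsolidation pressure — recompression up to σ'_p, then virgin compression beyond:
S_c = H/(1+e₀)·[C_r·log₁₀(σ'_p/σ'_0) + C_c·log₁₀(σ'_f/σ'_p)]
    = 3.4/1.72 × [0.076×log₁₀(38.8/27.183) + 0.28×log₁₀(82.593/38.8)]
    = 1.9767 × [0.011745 + 0.091871] = 0.2048 m

S_c ≈ 205 mm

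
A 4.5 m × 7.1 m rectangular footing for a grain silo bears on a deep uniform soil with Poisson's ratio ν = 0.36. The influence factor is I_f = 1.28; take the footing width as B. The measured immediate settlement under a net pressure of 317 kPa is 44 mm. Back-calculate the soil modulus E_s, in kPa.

S_e = q·B·(1−ν²)/E_s · I_f  ⇒  E_s = q·B·(1−ν²)·I_f / S_e.
E_s = 317 × 4.5 × 0.8704 × 1.28 / 0.044 = 36120 kPa

E_s ≈ 36100 kPa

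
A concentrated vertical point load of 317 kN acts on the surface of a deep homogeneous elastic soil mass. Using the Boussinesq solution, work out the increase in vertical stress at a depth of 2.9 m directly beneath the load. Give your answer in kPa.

Boussinesq vertical stress below a point load on an elastic half-space:
Δσ_z = 3P/(2πz²) · [1 + (r/z)²]^(−5/2)
r/z = 0/2.9 = 0; [1+(r/z)²]^(−5/2) = 1.
Δσ_z = 3×317/(2π×2.9²) × 1 = 17.997 × 1 = 18 kPa

Δσ_z ≈ 18 kPa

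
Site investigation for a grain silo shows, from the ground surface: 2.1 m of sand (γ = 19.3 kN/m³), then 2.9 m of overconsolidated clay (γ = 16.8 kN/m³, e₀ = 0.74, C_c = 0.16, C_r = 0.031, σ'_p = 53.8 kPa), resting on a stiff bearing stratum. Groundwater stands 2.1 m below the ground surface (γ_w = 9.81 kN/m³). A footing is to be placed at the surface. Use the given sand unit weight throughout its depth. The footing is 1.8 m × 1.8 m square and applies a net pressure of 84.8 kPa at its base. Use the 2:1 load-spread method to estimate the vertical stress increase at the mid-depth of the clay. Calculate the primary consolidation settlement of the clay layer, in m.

S_c ≈ 0.0145 m

Mid-depth of clay below the ground surface: z = 2.1 + 2.9/2 = 3.55 m.
Total vertical stress at mid-clay: σ_v = 19.3×2.1 + 16.8×1.45 = 64.89 kPa.
Pore pressure: u = 9.81×(3.55 − 2.1) = 14.225 kPa.
Initial effective stress: σ'_0 = σ_v − u = 64.89 − 14.225 = 50.665 kPa.
Stress increase at mid-clay by the 2:1 spreading method:
Δσ = qBL/((B+z)(L+z)) = 84.8×1.8×1.8/((1.8+3.55)(1.8+3.55)) = 9.5992 kPa
Final effective stress: σ'_f = 50.665 + 9.5992 = 60.264 kPa.
σ'_f = 60.264 > σ'_p = 53.8 kPa, so the stress path crosses the preconsolidation pressure — recompression up to σ'_p, then virgin compression beyond:
S_c = H/(1+e₀)·[C_r·log₁₀(σ'_p/σ'_0) + C_c·log₁₀(σ'_f/σ'_p)]
    = 2.9/1.74 × [0.031×log₁₀(53.8/50.665) + 0.16×log₁₀(60.264/53.8)]
    = 1.6667 × [0.0008083 + 0.0078841] = 0.01449 m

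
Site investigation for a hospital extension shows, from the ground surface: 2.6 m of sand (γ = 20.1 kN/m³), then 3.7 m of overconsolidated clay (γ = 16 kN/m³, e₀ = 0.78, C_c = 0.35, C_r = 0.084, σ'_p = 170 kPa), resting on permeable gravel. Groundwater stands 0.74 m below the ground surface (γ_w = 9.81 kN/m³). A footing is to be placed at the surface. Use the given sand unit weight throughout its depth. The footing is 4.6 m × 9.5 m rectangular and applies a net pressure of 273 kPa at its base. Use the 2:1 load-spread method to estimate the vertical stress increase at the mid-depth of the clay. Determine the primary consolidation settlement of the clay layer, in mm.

Mid-depth of clay below the ground surface: z = 2.6 + 3.7/2 = 4.45 m.
Total vertical stress at mid-clay: σ_v = 20.1×2.6 + 16×1.85 = 81.86 kPa.
Pore pressure: u = 9.81×(4.45 − 0.74) = 36.395 kPa.
Initial effective stress: σ'_0 = σ_v − u = 81.86 − 36.395 = 45.465 kPa.
Stress increase at mid-clay by the 2:1 spreading method:
Δσ = qBL/((B+z)(L+z)) = 273×4.6×9.5/((4.6+4.45)(9.5+4.45)) = 94.498 kPa
Final effective stress: σ'_f = 45.465 + 94.498 = 139.96 kPa.
σ'_f = 139.96 ≤ σ'_p = 170 kPa, so the clay remains overconsolidated and only the recompression index applies:
S_c = C_r·H/(1+e₀)·log₁₀(σ'_f/σ'_0) = 0.084×3.7/1.78×log₁₀(139.96/45.465)
    = 0.17461 × 0.48833 = 0.08527 m

S_c ≈ 85.3 mm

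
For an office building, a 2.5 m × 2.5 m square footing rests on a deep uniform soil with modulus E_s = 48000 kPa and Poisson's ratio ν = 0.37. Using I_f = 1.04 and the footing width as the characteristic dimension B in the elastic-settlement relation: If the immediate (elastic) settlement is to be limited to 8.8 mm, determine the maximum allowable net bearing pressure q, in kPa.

q ≈ 188 kPa

S_e = q·B·(1−ν²)/E_s · I_f  ⇒  q = S_e·E_s / (B·(1−ν²)·I_f).
q = 0.0088 × 48000 / (2.5 × 0.8631 × 1.04) = 188.2 kPa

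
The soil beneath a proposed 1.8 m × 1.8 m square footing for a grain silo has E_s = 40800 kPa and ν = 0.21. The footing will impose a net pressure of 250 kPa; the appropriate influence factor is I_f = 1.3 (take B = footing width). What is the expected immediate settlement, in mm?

Immediate (elastic) settlement: S_e = q·B·(1−ν²)/E_s · I_f.
S_e = 250 × 1.8 × (1 − 0.21²) / 40800 × 1.3
    = 250 × 1.8 × 0.9559 / 40800 × 1.3
    = 0.01371 m = 13.71 mm

S_e ≈ 13.7 mm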